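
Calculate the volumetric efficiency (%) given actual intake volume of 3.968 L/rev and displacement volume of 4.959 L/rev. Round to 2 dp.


eta_v = (V_actual / V_disp) * 100
Ratio = 3.968 / 4.959 = 0.8002
eta_v = 0.8002 * 100 = 80.02%


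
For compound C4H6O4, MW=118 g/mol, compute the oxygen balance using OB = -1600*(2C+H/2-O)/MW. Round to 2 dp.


OB = -1600 * (2C + H/2 - O) / MW
Inner = 2*4 + 6/2 - 4 = 7.00
OB = -1600 * 7.00 / 118 = -94.92%


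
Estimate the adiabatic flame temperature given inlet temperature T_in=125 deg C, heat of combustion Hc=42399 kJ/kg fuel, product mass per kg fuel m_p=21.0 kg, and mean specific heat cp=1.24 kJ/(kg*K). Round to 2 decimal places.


T_ad = T_in + Hc / (m_p * cp)
Denominator = 21.0 * 1.24 = 26.0400
Temperature rise = 42399 / 26.0400 = 1628.23 K
T_ad = 125 + 1628.23 = 1753.23 deg C


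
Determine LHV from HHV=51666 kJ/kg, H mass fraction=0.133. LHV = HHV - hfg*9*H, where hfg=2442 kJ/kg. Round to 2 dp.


LHV = HHV - hfg * 9 * H
Water correction = 2442 * 9 * 0.133 = 2923.074 kJ/kg
LHV = 51666 - 2923.074 = 48742.93 kJ/kg


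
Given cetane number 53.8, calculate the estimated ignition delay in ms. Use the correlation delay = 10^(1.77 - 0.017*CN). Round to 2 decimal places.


delay = 10^(1.77 - 0.017*CN)
Exponent = 1.77 - 0.017*53.8 = 0.8554
delay = 10^0.8554 = 7.17 ms


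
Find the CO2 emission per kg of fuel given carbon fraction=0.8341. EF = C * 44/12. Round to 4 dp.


EF = C_frac * (M_CO2 / M_C)
EF = 0.8341 * (44/12)
EF = 0.8341 * 3.666667 = 3.0584 kg_CO2/kg_fuel


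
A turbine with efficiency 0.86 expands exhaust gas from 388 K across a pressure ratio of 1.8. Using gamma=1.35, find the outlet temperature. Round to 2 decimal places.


T_out = T_in * (1 - eta * (1 - PR^(-(gamma-1)/gamma)))
Exponent = -(1.35-1)/1.35 = -0.25925926
PR^exp = 1.8^(-0.25925926) = 0.85865408
Factor = 1 - 0.86*(1 - 0.85865408) = 0.87844251
T_out = 388 * 0.87844251 = 340.84 K


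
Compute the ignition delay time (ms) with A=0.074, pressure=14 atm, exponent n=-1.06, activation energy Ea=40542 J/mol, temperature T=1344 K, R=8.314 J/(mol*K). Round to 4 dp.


tau = A * P^n * exp(Ea/(R*T))
P^n = 14^(-1.06) = 0.06096833
Ea/(R*T) = 40542/(8.314*1344) = 3.628239
exp(Ea/(R*T)) = 37.646461
tau = 0.074 * 0.06096833 * 37.646461 = 0.1698 ms


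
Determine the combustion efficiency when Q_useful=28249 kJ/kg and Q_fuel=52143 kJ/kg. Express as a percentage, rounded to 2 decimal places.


Efficiency = (Q_useful / Q_fuel) * 100
Efficiency = (28249 / 52143) * 100
Efficiency = 0.5418 * 100 = 54.18%


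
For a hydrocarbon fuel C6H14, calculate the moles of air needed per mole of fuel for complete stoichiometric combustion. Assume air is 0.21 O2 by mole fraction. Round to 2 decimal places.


Balanced combustion: C6H14 + 9.5 O2 -> 6 CO2 + 7 H2O
O2 needed = C + H/4 = 6 + 14/4 = 9.50 moles
Air moles = O2 / 0.21 = 9.50 / 0.21 = 45.24 moles air


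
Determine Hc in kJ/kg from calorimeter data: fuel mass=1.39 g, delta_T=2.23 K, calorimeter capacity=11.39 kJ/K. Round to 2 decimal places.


Hc = C_cal * delta_T / m_fuel
Q_released = 11.39 * 2.23 = 25.3997 kJ
m_fuel = 1.39 g = 1.39/1000 kg = 0.001390 kg
Hc = 25.3997 / 0.001390 = 18273.17 kJ/kg


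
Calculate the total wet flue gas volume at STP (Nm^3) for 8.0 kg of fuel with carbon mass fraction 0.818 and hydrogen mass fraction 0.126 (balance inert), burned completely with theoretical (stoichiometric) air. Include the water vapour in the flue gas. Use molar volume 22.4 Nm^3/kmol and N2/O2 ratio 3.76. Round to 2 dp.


Per kg fuel: CO2 = (C/12 kmol)*22.4 = (0.818/12)*22.4 = 1.52693 Nm^3
Per kg fuel: H2O = (H/2 kmol)*22.4 = (0.126/2)*22.4 = 1.41120 Nm^3
O2 needed per kg fuel = C/12 + H/4 = 0.818/12 + 0.126/4 = 0.09966667 kmol
Per kg fuel: N2 = O2*3.76*22.4 = 0.09966667*3.76*22.4 = 8.39433 Nm^3
Total per kg = 1.52693 + 1.41120 + 8.39433 = 11.33246 Nm^3
Total = 11.33246 * 8.0 = 90.66 Nm^3


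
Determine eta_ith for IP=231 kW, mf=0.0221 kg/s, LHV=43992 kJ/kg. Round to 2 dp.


eta_ith = (IP / (mf * LHV)) * 100
Denominator = 0.0221 * 43992 = 972.2232 kW
eta_ith = (231 / 972.2232) * 100 = 23.76%


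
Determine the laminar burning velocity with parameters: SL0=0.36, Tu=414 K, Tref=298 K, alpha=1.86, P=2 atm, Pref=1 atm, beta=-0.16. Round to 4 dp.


SL = SL0 * (Tu/Tref)^alpha * (P/Pref)^beta
T ratio = 414/298 = 1.38926174
(T ratio)^alpha = 1.38926174^1.86 = 1.843225
(P/Pref)^beta = 2^(-0.16) = 0.895025
SL = 0.36 * 1.843225 * 0.895025 = 0.5939 m/s


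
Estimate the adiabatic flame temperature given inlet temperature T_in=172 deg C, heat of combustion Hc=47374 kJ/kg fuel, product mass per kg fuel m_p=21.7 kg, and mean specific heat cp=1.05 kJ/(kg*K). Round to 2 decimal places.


T_ad = T_in + Hc / (m_p * cp)
Denominator = 21.7 * 1.05 = 22.7850
Temperature rise = 47374 / 22.7850 = 2079.17 K
T_ad = 172 + 2079.17 = 2251.17 deg C


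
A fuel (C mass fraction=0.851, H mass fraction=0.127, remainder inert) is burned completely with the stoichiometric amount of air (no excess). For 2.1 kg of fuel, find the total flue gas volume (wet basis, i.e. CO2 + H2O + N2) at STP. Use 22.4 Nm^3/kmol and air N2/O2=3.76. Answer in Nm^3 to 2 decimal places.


Per kg fuel: CO2 = (C/12 kmol)*22.4 = (0.851/12)*22.4 = 1.58853 Nm^3
Per kg fuel: H2O = (H/2 kmol)*22.4 = (0.127/2)*22.4 = 1.42240 Nm^3
O2 needed per kg fuel = C/12 + H/4 = 0.851/12 + 0.127/4 = 0.10266667 kmol
Per kg fuel: N2 = O2*3.76*22.4 = 0.10266667*3.76*22.4 = 8.64700 Nm^3
Total per kg = 1.58853 + 1.42240 + 8.64700 = 11.65793 Nm^3
Total = 11.65793 * 2.1 = 24.48 Nm^3


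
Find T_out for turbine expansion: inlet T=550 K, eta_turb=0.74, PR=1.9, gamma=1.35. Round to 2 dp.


T_out = T_in * (1 - eta * (1 - PR^(-(gamma-1)/gamma)))
Exponent = -(1.35-1)/1.35 = -0.25925926
PR^exp = 1.9^(-0.25925926) = 0.84670193
Factor = 1 - 0.74*(1 - 0.84670193) = 0.88655943
T_out = 550 * 0.88655943 = 487.61 K


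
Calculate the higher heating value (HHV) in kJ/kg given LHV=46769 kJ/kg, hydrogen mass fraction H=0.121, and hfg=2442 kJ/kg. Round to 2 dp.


HHV = LHV + hfg * 9 * H
Water addition = 2442 * 9 * 0.121 = 2659.338 kJ/kg
HHV = 46769 + 2659.338 = 49428.34 kJ/kg


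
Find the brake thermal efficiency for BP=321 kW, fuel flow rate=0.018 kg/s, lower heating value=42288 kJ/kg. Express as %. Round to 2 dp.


eta_BTE = (BP / (mf * LHV)) * 100
Denominator = 0.018 * 42288 = 761.1840 kW
eta_BTE = (321 / 761.1840) * 100 = 42.17%


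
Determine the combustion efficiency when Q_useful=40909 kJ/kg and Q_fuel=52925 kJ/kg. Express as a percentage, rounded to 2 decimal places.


Efficiency = (Q_useful / Q_fuel) * 100
Efficiency = (40909 / 52925) * 100
Efficiency = 0.7730 * 100 = 77.30%


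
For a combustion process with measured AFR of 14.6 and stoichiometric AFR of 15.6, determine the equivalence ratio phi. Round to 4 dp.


phi = AFR_stoich / AFR_actual
phi = 15.6 / 14.6 = 1.0685


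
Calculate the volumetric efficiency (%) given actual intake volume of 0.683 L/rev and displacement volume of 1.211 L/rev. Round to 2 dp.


eta_v = (V_actual / V_disp) * 100
Ratio = 0.683 / 1.211 = 0.5640
eta_v = 0.5640 * 100 = 56.40%


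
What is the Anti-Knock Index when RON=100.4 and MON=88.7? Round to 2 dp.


AKI = (RON + MON) / 2
AKI = (100.4 + 88.7) / 2
AKI = 189.1 / 2 = 94.55


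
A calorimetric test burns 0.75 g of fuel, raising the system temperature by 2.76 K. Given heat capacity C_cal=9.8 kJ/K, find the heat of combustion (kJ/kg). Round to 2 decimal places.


Hc = C_cal * delta_T / m_fuel
Q_released = 9.8 * 2.76 = 27.0480 kJ
m_fuel = 0.75 g = 0.75/1000 kg = 0.000750 kg
Hc = 27.0480 / 0.000750 = 36064.00 kJ/kg


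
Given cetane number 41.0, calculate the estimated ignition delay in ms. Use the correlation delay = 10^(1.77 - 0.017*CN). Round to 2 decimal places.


delay = 10^(1.77 - 0.017*CN)
Exponent = 1.77 - 0.017*41.0 = 1.0730
delay = 10^1.0730 = 11.83 ms


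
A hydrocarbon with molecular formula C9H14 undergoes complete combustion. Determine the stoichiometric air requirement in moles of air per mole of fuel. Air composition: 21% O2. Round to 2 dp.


Balanced combustion: C9H14 + 12.5 O2 -> 9 CO2 + 7 H2O
O2 needed = C + H/4 = 9 + 14/4 = 12.50 moles
Air moles = O2 / 0.21 = 12.50 / 0.21 = 59.52 moles air


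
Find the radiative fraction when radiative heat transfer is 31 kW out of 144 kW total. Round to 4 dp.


f_rad = Q_rad / Q_total
f_rad = 31 / 144 = 0.2153


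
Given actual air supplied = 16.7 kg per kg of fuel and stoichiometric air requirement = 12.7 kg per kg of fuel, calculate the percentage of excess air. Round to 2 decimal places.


Excess air = actual - stoichiometric = 16.7 - 12.7 = 4.00 kg/kg fuel
Excess air % = (excess / stoich) * 100 = (4.00 / 12.7) * 100 = 31.50%


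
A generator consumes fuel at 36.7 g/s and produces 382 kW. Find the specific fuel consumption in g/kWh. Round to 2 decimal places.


SFC = (mf / BP) * 3600
Rate = 36.7 / 382 = 0.096073 g/(s*kW)
SFC = 0.096073 * 3600 = 345.86 g/kWh


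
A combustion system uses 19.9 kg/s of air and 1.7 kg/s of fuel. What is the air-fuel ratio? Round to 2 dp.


AFR = m_air / m_fuel
AFR = 19.9 / 1.7 = 11.71


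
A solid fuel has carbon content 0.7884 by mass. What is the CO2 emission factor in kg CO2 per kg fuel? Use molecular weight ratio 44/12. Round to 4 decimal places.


EF = C_frac * (M_CO2 / M_C)
EF = 0.7884 * (44/12)
EF = 0.7884 * 3.666667 = 2.8908 kg_CO2/kg_fuel


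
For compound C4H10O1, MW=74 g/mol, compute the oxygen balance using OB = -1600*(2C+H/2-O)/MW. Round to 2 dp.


OB = -1600 * (2C + H/2 - O) / MW
Inner = 2*4 + 10/2 - 1 = 12.00
OB = -1600 * 12.00 / 74 = -259.46%


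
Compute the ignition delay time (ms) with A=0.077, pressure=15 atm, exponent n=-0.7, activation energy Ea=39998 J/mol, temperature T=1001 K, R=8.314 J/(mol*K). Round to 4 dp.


tau = A * P^n * exp(Ea/(R*T))
P^n = 15^(-0.7) = 0.15022289
Ea/(R*T) = 39998/(8.314*1001) = 4.806115
exp(Ea/(R*T)) = 122.255757
tau = 0.077 * 0.15022289 * 122.255757 = 1.4142 ms


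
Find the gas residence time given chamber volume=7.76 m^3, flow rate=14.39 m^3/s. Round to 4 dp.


tau = V / Q_flow
tau = 7.76 / 14.39 = 0.5393 s


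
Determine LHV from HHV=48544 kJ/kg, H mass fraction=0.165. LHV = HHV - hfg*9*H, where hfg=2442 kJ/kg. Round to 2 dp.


LHV = HHV - hfg * 9 * H
Water correction = 2442 * 9 * 0.165 = 3626.370 kJ/kg
LHV = 48544 - 3626.370 = 44917.63 kJ/kg


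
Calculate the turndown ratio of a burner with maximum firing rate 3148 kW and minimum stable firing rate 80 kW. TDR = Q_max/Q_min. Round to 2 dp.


TDR = Q_max / Q_min
TDR = 3148 / 80 = 39.35


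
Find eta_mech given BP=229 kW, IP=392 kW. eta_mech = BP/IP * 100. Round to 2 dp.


eta_mech = (BP / IP) * 100
Ratio = 229 / 392 = 0.5842
eta_mech = 0.5842 * 100 = 58.42%


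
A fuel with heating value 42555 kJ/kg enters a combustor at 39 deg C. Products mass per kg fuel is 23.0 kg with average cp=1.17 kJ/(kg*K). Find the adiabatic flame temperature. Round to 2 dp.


T_ad = T_in + Hc / (m_p * cp)
Denominator = 23.0 * 1.17 = 26.9100
Temperature rise = 42555 / 26.9100 = 1581.38 K
T_ad = 39 + 1581.38 = 1620.38 deg C


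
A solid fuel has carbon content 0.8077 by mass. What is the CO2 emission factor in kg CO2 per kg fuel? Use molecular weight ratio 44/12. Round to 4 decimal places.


EF = C_frac * (M_CO2 / M_C)
EF = 0.8077 * (44/12)
EF = 0.8077 * 3.666667 = 2.9616 kg_CO2/kg_fuel


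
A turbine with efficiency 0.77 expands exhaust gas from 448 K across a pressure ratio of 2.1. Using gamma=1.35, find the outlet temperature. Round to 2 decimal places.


T_out = T_in * (1 - eta * (1 - PR^(-(gamma-1)/gamma)))
Exponent = -(1.35-1)/1.35 = -0.25925926
PR^exp = 2.1^(-0.25925926) = 0.82501466
Factor = 1 - 0.77*(1 - 0.82501466) = 0.86526129
T_out = 448 * 0.86526129 = 387.64 K


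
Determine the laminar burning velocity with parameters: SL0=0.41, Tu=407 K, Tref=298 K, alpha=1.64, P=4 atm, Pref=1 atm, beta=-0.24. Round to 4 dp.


SL = SL0 * (Tu/Tref)^alpha * (P/Pref)^beta
T ratio = 407/298 = 1.36577181
(T ratio)^alpha = 1.36577181^1.64 = 1.667325
(P/Pref)^beta = 4^(-0.24) = 0.716978
SL = 0.41 * 1.667325 * 0.716978 = 0.4901 m/s


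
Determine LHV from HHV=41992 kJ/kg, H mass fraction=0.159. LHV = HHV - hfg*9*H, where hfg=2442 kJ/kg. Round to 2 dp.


LHV = HHV - hfg * 9 * H
Water correction = 2442 * 9 * 0.159 = 3494.502 kJ/kg
LHV = 41992 - 3494.502 = 38497.50 kJ/kg


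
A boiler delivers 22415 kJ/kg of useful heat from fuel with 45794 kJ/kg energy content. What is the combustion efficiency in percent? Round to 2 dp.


Efficiency = (Q_useful / Q_fuel) * 100
Efficiency = (22415 / 45794) * 100
Efficiency = 0.4895 * 100 = 48.95%


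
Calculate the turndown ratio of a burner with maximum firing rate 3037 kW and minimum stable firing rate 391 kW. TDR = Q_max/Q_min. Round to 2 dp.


TDR = Q_max / Q_min
TDR = 3037 / 391 = 7.77


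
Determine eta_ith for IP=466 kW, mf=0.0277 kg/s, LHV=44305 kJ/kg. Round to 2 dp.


eta_ith = (IP / (mf * LHV)) * 100
Denominator = 0.0277 * 44305 = 1227.2485 kW
eta_ith = (466 / 1227.2485) * 100 = 37.97%


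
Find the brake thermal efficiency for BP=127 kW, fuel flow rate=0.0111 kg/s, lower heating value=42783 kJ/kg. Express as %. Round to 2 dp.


eta_BTE = (BP / (mf * LHV)) * 100
Denominator = 0.0111 * 42783 = 474.8913 kW
eta_BTE = (127 / 474.8913) * 100 = 26.74%


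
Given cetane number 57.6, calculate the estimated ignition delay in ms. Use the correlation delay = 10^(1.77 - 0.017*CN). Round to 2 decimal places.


delay = 10^(1.77 - 0.017*CN)
Exponent = 1.77 - 0.017*57.6 = 0.7908
delay = 10^0.7908 = 6.18 ms


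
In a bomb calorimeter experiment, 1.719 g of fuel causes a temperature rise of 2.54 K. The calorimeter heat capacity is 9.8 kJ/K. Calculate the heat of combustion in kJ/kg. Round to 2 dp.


Hc = C_cal * delta_T / m_fuel
Q_released = 9.8 * 2.54 = 24.8920 kJ
m_fuel = 1.719 g = 1.719/1000 kg = 0.001719 kg
Hc = 24.8920 / 0.001719 = 14480.51 kJ/kg


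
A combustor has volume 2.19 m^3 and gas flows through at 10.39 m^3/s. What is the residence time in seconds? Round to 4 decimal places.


tau = V / Q_flow
tau = 2.19 / 10.39 = 0.2108 s


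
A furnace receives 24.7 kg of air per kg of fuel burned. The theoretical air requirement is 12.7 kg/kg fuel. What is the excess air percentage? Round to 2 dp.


Excess air = actual - stoichiometric = 24.7 - 12.7 = 12.00 kg/kg fuel
Excess air % = (excess / stoich) * 100 = (12.00 / 12.7) * 100 = 94.49%


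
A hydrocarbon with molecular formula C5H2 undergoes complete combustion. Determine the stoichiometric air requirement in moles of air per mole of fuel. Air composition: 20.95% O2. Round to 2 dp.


Balanced combustion: C5H2 + 5.5 O2 -> 5 CO2 + 1 H2O
O2 needed = C + H/4 = 5 + 2/4 = 5.50 moles
Air moles = O2 / 0.2095 = 5.50 / 0.2095 = 26.25 moles air


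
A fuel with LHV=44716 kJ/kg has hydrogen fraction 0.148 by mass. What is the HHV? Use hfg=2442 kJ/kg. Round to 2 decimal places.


HHV = LHV + hfg * 9 * H
Water addition = 2442 * 9 * 0.148 = 3252.744 kJ/kg
HHV = 44716 + 3252.744 = 47968.74 kJ/kg


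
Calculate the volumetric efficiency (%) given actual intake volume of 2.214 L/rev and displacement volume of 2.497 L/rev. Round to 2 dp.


eta_v = (V_actual / V_disp) * 100
Ratio = 2.214 / 2.497 = 0.8867
eta_v = 0.8867 * 100 = 88.67%


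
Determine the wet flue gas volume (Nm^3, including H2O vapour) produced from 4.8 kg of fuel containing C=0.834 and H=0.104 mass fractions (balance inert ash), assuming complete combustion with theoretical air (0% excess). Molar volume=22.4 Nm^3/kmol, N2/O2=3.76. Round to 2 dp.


Per kg fuel: CO2 = (C/12 kmol)*22.4 = (0.834/12)*22.4 = 1.55680 Nm^3
Per kg fuel: H2O = (H/2 kmol)*22.4 = (0.104/2)*22.4 = 1.16480 Nm^3
O2 needed per kg fuel = C/12 + H/4 = 0.834/12 + 0.104/4 = 0.09550000 kmol
Per kg fuel: N2 = O2*3.76*22.4 = 0.09550000*3.76*22.4 = 8.04339 Nm^3
Total per kg = 1.55680 + 1.16480 + 8.04339 = 10.76499 Nm^3
Total = 10.76499 * 4.8 = 51.67 Nm^3


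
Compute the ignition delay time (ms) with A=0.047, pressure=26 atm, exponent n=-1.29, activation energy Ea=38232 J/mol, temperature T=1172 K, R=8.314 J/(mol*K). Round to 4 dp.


tau = A * P^n * exp(Ea/(R*T))
P^n = 26^(-1.29) = 0.01495149
Ea/(R*T) = 38232/(8.314*1172) = 3.923642
exp(Ea/(R*T)) = 50.584343
tau = 0.047 * 0.01495149 * 50.584343 = 0.0355 ms


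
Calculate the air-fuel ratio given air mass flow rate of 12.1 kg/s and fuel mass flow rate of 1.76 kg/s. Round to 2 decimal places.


AFR = m_air / m_fuel
AFR = 12.1 / 1.76 = 6.88


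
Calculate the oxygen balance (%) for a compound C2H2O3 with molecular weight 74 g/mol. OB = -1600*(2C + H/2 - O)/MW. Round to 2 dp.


OB = -1600 * (2C + H/2 - O) / MW
Inner = 2*2 + 2/2 - 3 = 2.00
OB = -1600 * 2.00 / 74 = -43.24%


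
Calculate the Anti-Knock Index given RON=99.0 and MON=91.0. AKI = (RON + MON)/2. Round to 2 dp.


AKI = (RON + MON) / 2
AKI = (99.0 + 91.0) / 2
AKI = 190.0 / 2 = 95.00


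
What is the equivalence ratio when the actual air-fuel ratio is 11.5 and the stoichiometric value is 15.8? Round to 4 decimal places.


phi = AFR_stoich / AFR_actual
phi = 15.8 / 11.5 = 1.3739


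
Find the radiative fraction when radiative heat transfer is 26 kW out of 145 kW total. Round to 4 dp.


f_rad = Q_rad / Q_total
f_rad = 26 / 145 = 0.1793


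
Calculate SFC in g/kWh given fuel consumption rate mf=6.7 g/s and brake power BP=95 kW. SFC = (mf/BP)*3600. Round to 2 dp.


SFC = (mf / BP) * 3600
Rate = 6.7 / 95 = 0.070526 g/(s*kW)
SFC = 0.070526 * 3600 = 253.89 g/kWh


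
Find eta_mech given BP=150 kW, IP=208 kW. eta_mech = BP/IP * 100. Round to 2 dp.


eta_mech = (BP / IP) * 100
Ratio = 150 / 208 = 0.7212
eta_mech = 0.7212 * 100 = 72.12%


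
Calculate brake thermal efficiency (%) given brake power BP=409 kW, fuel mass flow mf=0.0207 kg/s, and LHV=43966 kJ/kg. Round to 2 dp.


eta_BTE = (BP / (mf * LHV)) * 100
Denominator = 0.0207 * 43966 = 910.0962 kW
eta_BTE = (409 / 910.0962) * 100 = 44.94%


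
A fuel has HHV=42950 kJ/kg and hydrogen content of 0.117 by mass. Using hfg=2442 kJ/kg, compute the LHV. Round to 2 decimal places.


LHV = HHV - hfg * 9 * H
Water correction = 2442 * 9 * 0.117 = 2571.426 kJ/kg
LHV = 42950 - 2571.426 = 40378.57 kJ/kg


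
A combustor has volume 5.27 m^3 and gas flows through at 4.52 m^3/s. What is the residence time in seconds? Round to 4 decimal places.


tau = V / Q_flow
tau = 5.27 / 4.52 = 1.1659 s


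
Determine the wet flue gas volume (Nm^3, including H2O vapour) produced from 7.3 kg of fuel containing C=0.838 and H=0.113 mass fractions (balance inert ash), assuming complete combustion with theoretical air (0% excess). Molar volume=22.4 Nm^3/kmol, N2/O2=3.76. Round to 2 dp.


Per kg fuel: CO2 = (C/12 kmol)*22.4 = (0.838/12)*22.4 = 1.56427 Nm^3
Per kg fuel: H2O = (H/2 kmol)*22.4 = (0.113/2)*22.4 = 1.26560 Nm^3
O2 needed per kg fuel = C/12 + H/4 = 0.838/12 + 0.113/4 = 0.09808333 kmol
Per kg fuel: N2 = O2*3.76*22.4 = 0.09808333*3.76*22.4 = 8.26097 Nm^3
Total per kg = 1.56427 + 1.26560 + 8.26097 = 11.09084 Nm^3
Total = 11.09084 * 7.3 = 80.96 Nm^3


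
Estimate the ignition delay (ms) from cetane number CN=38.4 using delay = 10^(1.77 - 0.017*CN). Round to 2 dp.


delay = 10^(1.77 - 0.017*CN)
Exponent = 1.77 - 0.017*38.4 = 1.1172
delay = 10^1.1172 = 13.10 ms


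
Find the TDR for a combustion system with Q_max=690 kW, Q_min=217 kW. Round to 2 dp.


TDR = Q_max / Q_min
TDR = 690 / 217 = 3.18


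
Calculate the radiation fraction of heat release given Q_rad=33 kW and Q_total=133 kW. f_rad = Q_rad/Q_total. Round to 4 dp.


f_rad = Q_rad / Q_total
f_rad = 33 / 133 = 0.2481


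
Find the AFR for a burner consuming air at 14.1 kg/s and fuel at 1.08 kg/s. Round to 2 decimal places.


AFR = m_air / m_fuel
AFR = 14.1 / 1.08 = 13.06


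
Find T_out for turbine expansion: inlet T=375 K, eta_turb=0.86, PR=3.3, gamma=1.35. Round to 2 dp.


T_out = T_in * (1 - eta * (1 - PR^(-(gamma-1)/gamma)))
Exponent = -(1.35-1)/1.35 = -0.25925926
PR^exp = 3.3^(-0.25925926) = 0.73378775
Factor = 1 - 0.86*(1 - 0.73378775) = 0.77105747
T_out = 375 * 0.77105747 = 289.15 K


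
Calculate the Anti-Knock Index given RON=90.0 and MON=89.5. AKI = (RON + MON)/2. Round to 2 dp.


AKI = (RON + MON) / 2
AKI = (90.0 + 89.5) / 2
AKI = 179.5 / 2 = 89.75


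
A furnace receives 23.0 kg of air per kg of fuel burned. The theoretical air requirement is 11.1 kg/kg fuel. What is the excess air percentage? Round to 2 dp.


Excess air = actual - stoichiometric = 23.0 - 11.1 = 11.90 kg/kg fuel
Excess air % = (excess / stoich) * 100 = (11.90 / 11.1) * 100 = 107.21%


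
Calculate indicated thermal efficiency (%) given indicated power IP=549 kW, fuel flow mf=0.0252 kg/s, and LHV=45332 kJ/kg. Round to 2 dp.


eta_ith = (IP / (mf * LHV)) * 100
Denominator = 0.0252 * 45332 = 1142.3664 kW
eta_ith = (549 / 1142.3664) * 100 = 48.06%


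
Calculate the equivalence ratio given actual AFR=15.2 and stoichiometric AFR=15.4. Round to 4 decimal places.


phi = AFR_stoich / AFR_actual
phi = 15.4 / 15.2 = 1.0132


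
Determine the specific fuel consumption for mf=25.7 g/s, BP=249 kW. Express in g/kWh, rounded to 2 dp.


SFC = (mf / BP) * 3600
Rate = 25.7 / 249 = 0.103213 g/(s*kW)
SFC = 0.103213 * 3600 = 371.57 g/kWh


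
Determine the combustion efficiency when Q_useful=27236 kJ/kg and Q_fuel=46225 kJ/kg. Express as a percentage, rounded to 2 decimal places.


Efficiency = (Q_useful / Q_fuel) * 100
Efficiency = (27236 / 46225) * 100
Efficiency = 0.5892 * 100 = 58.92%


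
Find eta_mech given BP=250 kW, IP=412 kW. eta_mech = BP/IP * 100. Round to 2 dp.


eta_mech = (BP / IP) * 100
Ratio = 250 / 412 = 0.6068
eta_mech = 0.6068 * 100 = 60.68%


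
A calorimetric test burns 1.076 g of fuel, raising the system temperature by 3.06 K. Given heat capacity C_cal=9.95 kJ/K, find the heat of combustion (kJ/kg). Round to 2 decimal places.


Hc = C_cal * delta_T / m_fuel
Q_released = 9.95 * 3.06 = 30.4470 kJ
m_fuel = 1.076 g = 1.076/1000 kg = 0.001076 kg
Hc = 30.4470 / 0.001076 = 28296.47 kJ/kg


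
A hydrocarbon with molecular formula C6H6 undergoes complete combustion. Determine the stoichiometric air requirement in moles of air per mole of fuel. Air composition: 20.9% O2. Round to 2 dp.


Balanced combustion: C6H6 + 7.5 O2 -> 6 CO2 + 3 H2O
O2 needed = C + H/4 = 6 + 6/4 = 7.50 moles
Air moles = O2 / 0.209 = 7.50 / 0.209 = 35.89 moles air


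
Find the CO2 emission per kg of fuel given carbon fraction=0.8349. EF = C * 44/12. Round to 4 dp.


EF = C_frac * (M_CO2 / M_C)
EF = 0.8349 * (44/12)
EF = 0.8349 * 3.666667 = 3.0613 kg_CO2/kg_fuel


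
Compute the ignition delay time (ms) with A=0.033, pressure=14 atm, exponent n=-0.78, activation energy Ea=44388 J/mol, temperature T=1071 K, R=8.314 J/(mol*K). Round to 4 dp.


tau = A * P^n * exp(Ea/(R*T))
P^n = 14^(-0.78) = 0.12764980
Ea/(R*T) = 44388/(8.314*1071) = 4.985011
exp(Ea/(R*T)) = 146.205125
tau = 0.033 * 0.12764980 * 146.205125 = 0.6159 ms


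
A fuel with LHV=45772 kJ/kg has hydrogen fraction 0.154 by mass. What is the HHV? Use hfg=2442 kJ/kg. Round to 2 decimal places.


HHV = LHV + hfg * 9 * H
Water addition = 2442 * 9 * 0.154 = 3384.612 kJ/kg
HHV = 45772 + 3384.612 = 49156.61 kJ/kg


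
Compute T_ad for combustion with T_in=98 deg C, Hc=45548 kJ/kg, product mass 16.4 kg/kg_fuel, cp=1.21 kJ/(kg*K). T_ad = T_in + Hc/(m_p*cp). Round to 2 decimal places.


T_ad = T_in + Hc / (m_p * cp)
Denominator = 16.4 * 1.21 = 19.8440
Temperature rise = 45548 / 19.8440 = 2295.30 K
T_ad = 98 + 2295.30 = 2393.30 deg C


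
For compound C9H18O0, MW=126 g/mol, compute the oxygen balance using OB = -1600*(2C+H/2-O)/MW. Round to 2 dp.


OB = -1600 * (2C + H/2 - O) / MW
Inner = 2*9 + 18/2 - 0 = 27.00
OB = -1600 * 27.00 / 126 = -342.86%


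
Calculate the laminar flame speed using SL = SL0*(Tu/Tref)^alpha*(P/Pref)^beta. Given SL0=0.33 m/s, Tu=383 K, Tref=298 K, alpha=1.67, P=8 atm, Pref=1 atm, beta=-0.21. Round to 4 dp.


SL = SL0 * (Tu/Tref)^alpha * (P/Pref)^beta
T ratio = 383/298 = 1.28523490
(T ratio)^alpha = 1.28523490^1.67 = 1.520550
(P/Pref)^beta = 8^(-0.21) = 0.646176
SL = 0.33 * 1.520550 * 0.646176 = 0.3242 m/s


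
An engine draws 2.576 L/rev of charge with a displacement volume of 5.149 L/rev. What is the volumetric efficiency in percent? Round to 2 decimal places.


eta_v = (V_actual / V_disp) * 100
Ratio = 2.576 / 5.149 = 0.5003
eta_v = 0.5003 * 100 = 50.03%


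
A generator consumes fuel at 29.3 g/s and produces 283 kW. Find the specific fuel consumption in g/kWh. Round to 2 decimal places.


SFC = (mf / BP) * 3600
Rate = 29.3 / 283 = 0.103534 g/(s*kW)
SFC = 0.103534 * 3600 = 372.72 g/kWh


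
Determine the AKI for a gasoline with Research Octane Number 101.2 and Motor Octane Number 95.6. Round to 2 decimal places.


AKI = (RON + MON) / 2
AKI = (101.2 + 95.6) / 2
AKI = 196.8 / 2 = 98.40


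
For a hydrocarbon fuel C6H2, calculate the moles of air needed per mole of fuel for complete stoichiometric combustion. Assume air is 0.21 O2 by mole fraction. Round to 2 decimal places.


Balanced combustion: C6H2 + 6.5 O2 -> 6 CO2 + 1 H2O
O2 needed = C + H/4 = 6 + 2/4 = 6.50 moles
Air moles = O2 / 0.21 = 6.50 / 0.21 = 30.95 moles air


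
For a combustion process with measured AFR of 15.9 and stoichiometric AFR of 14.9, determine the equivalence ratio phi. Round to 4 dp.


phi = AFR_stoich / AFR_actual
phi = 14.9 / 15.9 = 0.9371


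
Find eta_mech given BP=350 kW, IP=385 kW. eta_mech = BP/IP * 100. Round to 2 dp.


eta_mech = (BP / IP) * 100
Ratio = 350 / 385 = 0.9091
eta_mech = 0.9091 * 100 = 90.91%


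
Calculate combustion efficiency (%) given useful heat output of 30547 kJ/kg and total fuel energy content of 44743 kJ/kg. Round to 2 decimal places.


Efficiency = (Q_useful / Q_fuel) * 100
Efficiency = (30547 / 44743) * 100
Efficiency = 0.6827 * 100 = 68.27%


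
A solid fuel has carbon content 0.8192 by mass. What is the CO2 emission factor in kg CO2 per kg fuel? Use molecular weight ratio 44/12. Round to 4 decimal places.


EF = C_frac * (M_CO2 / M_C)
EF = 0.8192 * (44/12)
EF = 0.8192 * 3.666667 = 3.0037 kg_CO2/kg_fuel


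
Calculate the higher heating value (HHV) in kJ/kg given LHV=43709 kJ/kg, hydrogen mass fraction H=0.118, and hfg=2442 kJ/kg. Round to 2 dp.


HHV = LHV + hfg * 9 * H
Water addition = 2442 * 9 * 0.118 = 2593.404 kJ/kg
HHV = 43709 + 2593.404 = 46302.40 kJ/kg


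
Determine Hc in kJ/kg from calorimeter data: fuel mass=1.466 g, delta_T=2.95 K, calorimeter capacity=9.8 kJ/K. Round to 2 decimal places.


Hc = C_cal * delta_T / m_fuel
Q_released = 9.8 * 2.95 = 28.9100 kJ
m_fuel = 1.466 g = 1.466/1000 kg = 0.001466 kg
Hc = 28.9100 / 0.001466 = 19720.33 kJ/kg


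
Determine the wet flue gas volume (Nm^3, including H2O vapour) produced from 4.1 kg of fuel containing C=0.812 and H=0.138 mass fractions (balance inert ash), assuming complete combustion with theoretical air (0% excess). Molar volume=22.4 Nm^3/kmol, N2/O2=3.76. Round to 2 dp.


Per kg fuel: CO2 = (C/12 kmol)*22.4 = (0.812/12)*22.4 = 1.51573 Nm^3
Per kg fuel: H2O = (H/2 kmol)*22.4 = (0.138/2)*22.4 = 1.54560 Nm^3
O2 needed per kg fuel = C/12 + H/4 = 0.812/12 + 0.138/4 = 0.10216667 kmol
Per kg fuel: N2 = O2*3.76*22.4 = 0.10216667*3.76*22.4 = 8.60489 Nm^3
Total per kg = 1.51573 + 1.54560 + 8.60489 = 11.66622 Nm^3
Total = 11.66622 * 4.1 = 47.83 Nm^3


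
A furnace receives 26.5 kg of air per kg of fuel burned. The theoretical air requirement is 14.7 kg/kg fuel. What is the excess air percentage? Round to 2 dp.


Excess air = actual - stoichiometric = 26.5 - 14.7 = 11.80 kg/kg fuel
Excess air % = (excess / stoich) * 100 = (11.80 / 14.7) * 100 = 80.27%


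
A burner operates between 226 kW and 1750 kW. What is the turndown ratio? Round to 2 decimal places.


TDR = Q_max / Q_min
TDR = 1750 / 226 = 7.74


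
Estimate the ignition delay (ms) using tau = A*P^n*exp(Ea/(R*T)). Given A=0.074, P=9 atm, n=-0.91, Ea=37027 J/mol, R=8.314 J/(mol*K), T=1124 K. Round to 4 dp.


tau = A * P^n * exp(Ea/(R*T))
P^n = 9^(-0.91) = 0.13540644
Ea/(R*T) = 37027/(8.314*1124) = 3.962253
exp(Ea/(R*T)) = 52.575642
tau = 0.074 * 0.13540644 * 52.575642 = 0.5268 ms


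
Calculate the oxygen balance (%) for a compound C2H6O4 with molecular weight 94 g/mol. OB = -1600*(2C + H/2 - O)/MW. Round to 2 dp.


OB = -1600 * (2C + H/2 - O) / MW
Inner = 2*2 + 6/2 - 4 = 3.00
OB = -1600 * 3.00 / 94 = -51.06%


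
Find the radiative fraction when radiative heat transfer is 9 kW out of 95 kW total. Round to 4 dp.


f_rad = Q_rad / Q_total
f_rad = 9 / 95 = 0.0947


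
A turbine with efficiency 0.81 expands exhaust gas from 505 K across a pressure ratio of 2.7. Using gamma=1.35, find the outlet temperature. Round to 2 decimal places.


T_out = T_in * (1 - eta * (1 - PR^(-(gamma-1)/gamma)))
Exponent = -(1.35-1)/1.35 = -0.25925926
PR^exp = 2.7^(-0.25925926) = 0.77297411
Factor = 1 - 0.81*(1 - 0.77297411) = 0.81610903
T_out = 505 * 0.81610903 = 412.14 K


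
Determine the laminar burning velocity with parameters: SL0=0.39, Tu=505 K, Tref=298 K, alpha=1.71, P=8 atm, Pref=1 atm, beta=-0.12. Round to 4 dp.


SL = SL0 * (Tu/Tref)^alpha * (P/Pref)^beta
T ratio = 505/298 = 1.69463087
(T ratio)^alpha = 1.69463087^1.71 = 2.464441
(P/Pref)^beta = 8^(-0.12) = 0.779165
SL = 0.39 * 2.464441 * 0.779165 = 0.7489 m/s


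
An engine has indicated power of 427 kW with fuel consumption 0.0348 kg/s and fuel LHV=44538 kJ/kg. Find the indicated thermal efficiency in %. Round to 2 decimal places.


eta_ith = (IP / (mf * LHV)) * 100
Denominator = 0.0348 * 44538 = 1549.9224 kW
eta_ith = (427 / 1549.9224) * 100 = 27.55%


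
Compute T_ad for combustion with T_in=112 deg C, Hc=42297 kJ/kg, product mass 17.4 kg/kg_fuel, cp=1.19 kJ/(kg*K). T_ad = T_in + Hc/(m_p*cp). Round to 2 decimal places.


T_ad = T_in + Hc / (m_p * cp)
Denominator = 17.4 * 1.19 = 20.7060
Temperature rise = 42297 / 20.7060 = 2042.74 K
T_ad = 112 + 2042.74 = 2154.74 deg C


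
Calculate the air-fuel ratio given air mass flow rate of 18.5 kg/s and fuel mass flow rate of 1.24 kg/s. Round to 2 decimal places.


AFR = m_air / m_fuel
AFR = 18.5 / 1.24 = 14.92


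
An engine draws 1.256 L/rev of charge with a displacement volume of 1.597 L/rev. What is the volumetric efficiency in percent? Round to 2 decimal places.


eta_v = (V_actual / V_disp) * 100
Ratio = 1.256 / 1.597 = 0.7865
eta_v = 0.7865 * 100 = 78.65%


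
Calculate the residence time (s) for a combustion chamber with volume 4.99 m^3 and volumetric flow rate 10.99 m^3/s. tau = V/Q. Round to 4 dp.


tau = V / Q_flow
tau = 4.99 / 10.99 = 0.4540 s


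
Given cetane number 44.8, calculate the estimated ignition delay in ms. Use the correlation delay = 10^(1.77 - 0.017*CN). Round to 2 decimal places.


delay = 10^(1.77 - 0.017*CN)
Exponent = 1.77 - 0.017*44.8 = 1.0084
delay = 10^1.0084 = 10.20 ms


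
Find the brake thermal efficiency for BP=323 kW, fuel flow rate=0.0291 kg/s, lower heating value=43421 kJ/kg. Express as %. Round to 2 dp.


eta_BTE = (BP / (mf * LHV)) * 100
Denominator = 0.0291 * 43421 = 1263.5511 kW
eta_BTE = (323 / 1263.5511) * 100 = 25.56%


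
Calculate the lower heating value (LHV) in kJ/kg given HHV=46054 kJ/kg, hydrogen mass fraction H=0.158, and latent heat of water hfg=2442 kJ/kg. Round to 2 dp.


LHV = HHV - hfg * 9 * H
Water correction = 2442 * 9 * 0.158 = 3472.524 kJ/kg
LHV = 46054 - 3472.524 = 42581.48 kJ/kg


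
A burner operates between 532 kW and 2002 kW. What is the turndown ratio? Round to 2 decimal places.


TDR = Q_max / Q_min
TDR = 2002 / 532 = 3.76


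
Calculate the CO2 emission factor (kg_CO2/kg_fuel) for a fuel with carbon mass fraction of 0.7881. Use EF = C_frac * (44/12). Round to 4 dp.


EF = C_frac * (M_CO2 / M_C)
EF = 0.7881 * (44/12)
EF = 0.7881 * 3.666667 = 2.8897 kg_CO2/kg_fuel


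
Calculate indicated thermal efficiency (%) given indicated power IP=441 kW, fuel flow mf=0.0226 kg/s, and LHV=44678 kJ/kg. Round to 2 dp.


eta_ith = (IP / (mf * LHV)) * 100
Denominator = 0.0226 * 44678 = 1009.7228 kW
eta_ith = (441 / 1009.7228) * 100 = 43.68%


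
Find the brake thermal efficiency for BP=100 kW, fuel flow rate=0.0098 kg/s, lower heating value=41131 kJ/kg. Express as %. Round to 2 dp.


eta_BTE = (BP / (mf * LHV)) * 100
Denominator = 0.0098 * 41131 = 403.0838 kW
eta_BTE = (100 / 403.0838) * 100 = 24.81%


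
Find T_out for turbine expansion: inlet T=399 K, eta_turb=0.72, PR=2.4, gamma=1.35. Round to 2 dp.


T_out = T_in * (1 - eta * (1 - PR^(-(gamma-1)/gamma)))
Exponent = -(1.35-1)/1.35 = -0.25925926
PR^exp = 2.4^(-0.25925926) = 0.79694200
Factor = 1 - 0.72*(1 - 0.79694200) = 0.85379824
T_out = 399 * 0.85379824 = 340.67 K


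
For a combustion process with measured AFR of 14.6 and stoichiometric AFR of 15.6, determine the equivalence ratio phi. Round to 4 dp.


phi = AFR_stoich / AFR_actual
phi = 15.6 / 14.6 = 1.0685


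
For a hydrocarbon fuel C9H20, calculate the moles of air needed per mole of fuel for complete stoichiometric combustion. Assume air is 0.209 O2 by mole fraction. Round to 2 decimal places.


Balanced combustion: C9H20 + 14 O2 -> 9 CO2 + 10 H2O
O2 needed = C + H/4 = 9 + 20/4 = 14.00 moles
Air moles = O2 / 0.209 = 14.00 / 0.209 = 66.99 moles air


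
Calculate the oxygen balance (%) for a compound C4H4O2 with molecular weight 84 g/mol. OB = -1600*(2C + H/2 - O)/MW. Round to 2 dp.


OB = -1600 * (2C + H/2 - O) / MW
Inner = 2*4 + 4/2 - 2 = 8.00
OB = -1600 * 8.00 / 84 = -152.38%


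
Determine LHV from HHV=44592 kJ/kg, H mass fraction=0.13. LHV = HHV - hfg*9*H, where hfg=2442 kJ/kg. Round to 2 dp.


LHV = HHV - hfg * 9 * H
Water correction = 2442 * 9 * 0.13 = 2857.140 kJ/kg
LHV = 44592 - 2857.140 = 41734.86 kJ/kg


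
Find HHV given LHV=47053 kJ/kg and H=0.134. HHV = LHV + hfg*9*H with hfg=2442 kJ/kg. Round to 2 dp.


HHV = LHV + hfg * 9 * H
Water addition = 2442 * 9 * 0.134 = 2945.052 kJ/kg
HHV = 47053 + 2945.052 = 49998.05 kJ/kg


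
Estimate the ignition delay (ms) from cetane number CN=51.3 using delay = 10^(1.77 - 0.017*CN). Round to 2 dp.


delay = 10^(1.77 - 0.017*CN)
Exponent = 1.77 - 0.017*51.3 = 0.8979
delay = 10^0.8979 = 7.90 ms


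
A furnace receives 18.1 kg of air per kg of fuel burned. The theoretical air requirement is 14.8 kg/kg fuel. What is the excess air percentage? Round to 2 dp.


Excess air = actual - stoichiometric = 18.1 - 14.8 = 3.30 kg/kg fuel
Excess air % = (excess / stoich) * 100 = (3.30 / 14.8) * 100 = 22.30%


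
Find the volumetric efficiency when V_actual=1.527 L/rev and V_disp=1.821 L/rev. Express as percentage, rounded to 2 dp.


eta_v = (V_actual / V_disp) * 100
Ratio = 1.527 / 1.821 = 0.8386
eta_v = 0.8386 * 100 = 83.86%


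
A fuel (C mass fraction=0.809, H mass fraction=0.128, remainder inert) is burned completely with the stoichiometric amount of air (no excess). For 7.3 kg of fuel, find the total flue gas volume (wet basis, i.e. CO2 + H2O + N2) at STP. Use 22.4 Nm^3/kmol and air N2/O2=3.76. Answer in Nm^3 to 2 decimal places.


Per kg fuel: CO2 = (C/12 kmol)*22.4 = (0.809/12)*22.4 = 1.51013 Nm^3
Per kg fuel: H2O = (H/2 kmol)*22.4 = (0.128/2)*22.4 = 1.43360 Nm^3
O2 needed per kg fuel = C/12 + H/4 = 0.809/12 + 0.128/4 = 0.09941667 kmol
Per kg fuel: N2 = O2*3.76*22.4 = 0.09941667*3.76*22.4 = 8.37327 Nm^3
Total per kg = 1.51013 + 1.43360 + 8.37327 = 11.31700 Nm^3
Total = 11.31700 * 7.3 = 82.61 Nm^3


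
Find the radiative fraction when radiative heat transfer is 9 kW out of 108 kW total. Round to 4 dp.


f_rad = Q_rad / Q_total
f_rad = 9 / 108 = 0.0833


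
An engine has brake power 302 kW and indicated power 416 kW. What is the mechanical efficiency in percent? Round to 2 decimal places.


eta_mech = (BP / IP) * 100
Ratio = 302 / 416 = 0.7260
eta_mech = 0.7260 * 100 = 72.60%


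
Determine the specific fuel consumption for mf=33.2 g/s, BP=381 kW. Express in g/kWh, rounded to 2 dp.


SFC = (mf / BP) * 3600
Rate = 33.2 / 381 = 0.087139 g/(s*kW)
SFC = 0.087139 * 3600 = 313.70 g/kWh


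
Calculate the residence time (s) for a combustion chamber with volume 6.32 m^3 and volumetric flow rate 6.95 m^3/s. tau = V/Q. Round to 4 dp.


tau = V / Q_flow
tau = 6.32 / 6.95 = 0.9094 s


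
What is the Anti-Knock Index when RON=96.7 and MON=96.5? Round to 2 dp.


AKI = (RON + MON) / 2
AKI = (96.7 + 96.5) / 2
AKI = 193.2 / 2 = 96.60


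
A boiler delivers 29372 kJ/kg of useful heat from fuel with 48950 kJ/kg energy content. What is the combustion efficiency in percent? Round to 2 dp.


Efficiency = (Q_useful / Q_fuel) * 100
Efficiency = (29372 / 48950) * 100
Efficiency = 0.6000 * 100 = 60.00%


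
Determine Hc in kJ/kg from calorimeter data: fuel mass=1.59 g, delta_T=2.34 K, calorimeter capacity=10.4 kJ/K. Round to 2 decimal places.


Hc = C_cal * delta_T / m_fuel
Q_released = 10.4 * 2.34 = 24.3360 kJ
m_fuel = 1.59 g = 1.59/1000 kg = 0.001590 kg
Hc = 24.3360 / 0.001590 = 15305.66 kJ/kg


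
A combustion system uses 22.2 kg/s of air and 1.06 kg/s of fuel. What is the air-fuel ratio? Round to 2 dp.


AFR = m_air / m_fuel
AFR = 22.2 / 1.06 = 20.94


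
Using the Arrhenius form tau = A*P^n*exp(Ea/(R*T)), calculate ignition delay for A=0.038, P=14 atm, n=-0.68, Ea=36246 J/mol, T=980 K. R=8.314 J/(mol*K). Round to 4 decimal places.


tau = A * P^n * exp(Ea/(R*T))
P^n = 14^(-0.68) = 0.16620073
Ea/(R*T) = 36246/(8.314*980) = 4.448606
exp(Ea/(R*T)) = 85.507704
tau = 0.038 * 0.16620073 * 85.507704 = 0.5400 ms


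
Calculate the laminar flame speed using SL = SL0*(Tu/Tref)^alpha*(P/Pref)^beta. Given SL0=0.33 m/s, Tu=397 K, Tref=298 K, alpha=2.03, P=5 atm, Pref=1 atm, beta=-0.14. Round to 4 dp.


SL = SL0 * (Tu/Tref)^alpha * (P/Pref)^beta
T ratio = 397/298 = 1.33221477
(T ratio)^alpha = 1.33221477^2.03 = 1.790135
(P/Pref)^beta = 5^(-0.14) = 0.798260
SL = 0.33 * 1.790135 * 0.798260 = 0.4716 m/s


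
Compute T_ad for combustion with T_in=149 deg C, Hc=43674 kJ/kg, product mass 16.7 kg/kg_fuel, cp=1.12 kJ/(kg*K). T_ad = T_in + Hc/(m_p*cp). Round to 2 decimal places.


T_ad = T_in + Hc / (m_p * cp)
Denominator = 16.7 * 1.12 = 18.7040
Temperature rise = 43674 / 18.7040 = 2335.01 K
T_ad = 149 + 2335.01 = 2484.01 deg C


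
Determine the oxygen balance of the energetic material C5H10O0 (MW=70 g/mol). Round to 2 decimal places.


OB = -1600 * (2C + H/2 - O) / MW
Inner = 2*5 + 10/2 - 0 = 15.00
OB = -1600 * 15.00 / 70 = -342.86%


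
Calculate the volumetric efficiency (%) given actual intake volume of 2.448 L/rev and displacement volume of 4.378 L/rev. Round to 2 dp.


eta_v = (V_actual / V_disp) * 100
Ratio = 2.448 / 4.378 = 0.5592
eta_v = 0.5592 * 100 = 55.92%


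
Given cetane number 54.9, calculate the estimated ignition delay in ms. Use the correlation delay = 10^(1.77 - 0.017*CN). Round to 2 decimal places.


delay = 10^(1.77 - 0.017*CN)
Exponent = 1.77 - 0.017*54.9 = 0.8367
delay = 10^0.8367 = 6.87 ms


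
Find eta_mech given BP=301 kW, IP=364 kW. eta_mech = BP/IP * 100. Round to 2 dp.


eta_mech = (BP / IP) * 100
Ratio = 301 / 364 = 0.8269
eta_mech = 0.8269 * 100 = 82.69%


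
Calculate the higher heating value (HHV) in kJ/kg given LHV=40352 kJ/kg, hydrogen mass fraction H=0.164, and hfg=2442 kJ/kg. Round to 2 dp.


HHV = LHV + hfg * 9 * H
Water addition = 2442 * 9 * 0.164 = 3604.392 kJ/kg
HHV = 40352 + 3604.392 = 43956.39 kJ/kg


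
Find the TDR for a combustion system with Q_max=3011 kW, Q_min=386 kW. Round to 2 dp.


TDR = Q_max / Q_min
TDR = 3011 / 386 = 7.80


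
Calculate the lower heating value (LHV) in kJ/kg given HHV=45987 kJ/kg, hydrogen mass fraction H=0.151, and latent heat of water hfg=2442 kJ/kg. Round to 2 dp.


LHV = HHV - hfg * 9 * H
Water correction = 2442 * 9 * 0.151 = 3318.678 kJ/kg
LHV = 45987 - 3318.678 = 42668.32 kJ/kg
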